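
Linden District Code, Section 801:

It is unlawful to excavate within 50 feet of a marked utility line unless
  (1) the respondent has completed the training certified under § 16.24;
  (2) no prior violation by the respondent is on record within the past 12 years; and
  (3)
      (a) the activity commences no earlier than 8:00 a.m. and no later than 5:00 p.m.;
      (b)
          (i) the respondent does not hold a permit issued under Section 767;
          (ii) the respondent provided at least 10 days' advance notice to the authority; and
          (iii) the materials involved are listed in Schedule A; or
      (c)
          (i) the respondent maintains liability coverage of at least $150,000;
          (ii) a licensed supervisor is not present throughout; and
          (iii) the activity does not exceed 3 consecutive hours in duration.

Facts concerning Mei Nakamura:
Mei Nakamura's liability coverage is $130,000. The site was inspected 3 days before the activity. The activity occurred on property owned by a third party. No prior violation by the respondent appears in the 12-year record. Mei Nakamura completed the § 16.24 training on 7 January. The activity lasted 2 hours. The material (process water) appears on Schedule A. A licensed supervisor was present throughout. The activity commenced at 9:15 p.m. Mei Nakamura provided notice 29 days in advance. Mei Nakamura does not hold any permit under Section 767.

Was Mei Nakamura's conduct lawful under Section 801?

(1) training certified — met.
(2) no prior violation — holds.
(a) start within hours — fails.
(i) not (holds permit) — holds.
(ii) ≥10 days' notice — satisfied.
(iii) Schedule A material — holds.
(b): T AND T AND T → true.
(i) coverage ≥ $150,000 — fails.
(ii) not (supervisor present) — not satisfied.
(iii) ≤ 3 hrs duration — satisfied.
(c): F AND F AND T → false.
So (3) is satisfied (F OR T OR F).
Overall = T AND T AND T = true.

Yes — lawful.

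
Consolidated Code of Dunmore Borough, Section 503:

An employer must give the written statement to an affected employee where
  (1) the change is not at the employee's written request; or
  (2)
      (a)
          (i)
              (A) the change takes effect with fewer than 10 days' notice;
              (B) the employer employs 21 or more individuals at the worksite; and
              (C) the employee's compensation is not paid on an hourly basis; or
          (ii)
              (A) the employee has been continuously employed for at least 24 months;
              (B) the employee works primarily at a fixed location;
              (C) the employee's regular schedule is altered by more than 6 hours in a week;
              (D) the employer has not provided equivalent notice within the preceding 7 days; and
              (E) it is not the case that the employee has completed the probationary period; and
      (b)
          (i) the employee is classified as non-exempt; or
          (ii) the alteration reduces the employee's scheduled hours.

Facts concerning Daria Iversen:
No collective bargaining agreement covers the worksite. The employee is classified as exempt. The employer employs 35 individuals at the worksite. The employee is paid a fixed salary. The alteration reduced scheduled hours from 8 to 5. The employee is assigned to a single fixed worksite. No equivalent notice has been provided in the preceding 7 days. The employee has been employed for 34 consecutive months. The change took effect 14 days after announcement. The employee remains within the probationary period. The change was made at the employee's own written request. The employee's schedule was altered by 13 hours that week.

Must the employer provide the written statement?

(1) not employee-requested — not satisfied.
(A) < 10 days' notice — not met.
(B) ≥ 21 at site — holds.
(C) not (hourly-paid) — met.
So (i) is not satisfied (F AND T AND T).
(A) tenure ≥ 24 mo. — met.
(B) fixed location — satisfied.
(C) schedule shift > 6h — met.
(D) no recent notice — holds.
(E) not (past probation) — met.
(ii) = T AND T AND T AND T AND T = true.
So (a) is satisfied (F OR T).
(i) non-exempt — not satisfied.
(ii) hours reduced — met.
(b): F OR T → true.
(2): T AND T → true.
Overall = F OR T = true.

Yes — required.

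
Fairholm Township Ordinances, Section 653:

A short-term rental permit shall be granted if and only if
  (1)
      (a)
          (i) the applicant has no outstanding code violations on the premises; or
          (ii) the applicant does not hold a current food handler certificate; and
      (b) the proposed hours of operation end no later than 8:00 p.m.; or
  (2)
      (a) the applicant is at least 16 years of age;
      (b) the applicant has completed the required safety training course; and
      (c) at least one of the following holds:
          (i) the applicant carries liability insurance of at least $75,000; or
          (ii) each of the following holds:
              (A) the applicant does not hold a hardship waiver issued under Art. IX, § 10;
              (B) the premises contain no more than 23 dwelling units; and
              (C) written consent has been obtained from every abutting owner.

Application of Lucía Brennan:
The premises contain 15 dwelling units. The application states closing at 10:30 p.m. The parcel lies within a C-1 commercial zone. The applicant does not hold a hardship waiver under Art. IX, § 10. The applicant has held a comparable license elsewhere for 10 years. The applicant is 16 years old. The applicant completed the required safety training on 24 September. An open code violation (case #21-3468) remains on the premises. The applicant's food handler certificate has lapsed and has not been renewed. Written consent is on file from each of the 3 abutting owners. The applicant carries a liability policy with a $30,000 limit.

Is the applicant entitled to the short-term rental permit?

Yes — granted.

(i) no code violations — not met.
(ii) not (food handler cert.) — satisfied.
So (a) is satisfied (F OR T).
(b) closes by 8 p.m. — not met.
(1): T AND F → false.
(a) age ≥ 16 — satisfied.
(b) safety training — holds.
(i) insurance ≥ $75,000 — fails.
(A) not (hardship waiver) — met.
(B) ≤ 23 units — met.
(C) all abutters consent — holds.
(ii): T AND T AND T → true.
So (c) is satisfied (F OR T).
So (2) is satisfied (T AND T AND T).
Overall = F OR T = true.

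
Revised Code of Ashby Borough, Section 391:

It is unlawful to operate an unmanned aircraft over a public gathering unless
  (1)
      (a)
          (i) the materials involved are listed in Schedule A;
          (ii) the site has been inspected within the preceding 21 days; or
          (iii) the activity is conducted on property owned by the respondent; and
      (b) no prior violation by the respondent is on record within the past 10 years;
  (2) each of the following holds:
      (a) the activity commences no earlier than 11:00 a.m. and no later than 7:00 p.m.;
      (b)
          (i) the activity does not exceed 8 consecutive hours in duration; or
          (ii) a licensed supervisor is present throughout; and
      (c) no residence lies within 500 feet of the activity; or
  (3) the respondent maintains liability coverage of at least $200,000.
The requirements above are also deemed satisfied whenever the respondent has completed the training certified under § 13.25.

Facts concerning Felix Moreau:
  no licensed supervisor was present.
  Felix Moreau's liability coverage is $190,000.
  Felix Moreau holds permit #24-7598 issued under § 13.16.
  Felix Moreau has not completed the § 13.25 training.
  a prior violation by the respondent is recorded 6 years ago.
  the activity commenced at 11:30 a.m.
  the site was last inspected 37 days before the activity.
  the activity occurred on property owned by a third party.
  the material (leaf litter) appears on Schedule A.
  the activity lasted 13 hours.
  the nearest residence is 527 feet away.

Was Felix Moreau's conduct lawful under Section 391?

(i) Schedule A material — holds.
(ii) site inspected — not met.
(iii) own property — fails.
(a) = T OR F OR F = true.
(b) no prior violation — not met.
So (1) is not satisfied (T AND F).
(a) start within hours — holds.
(i) ≤ 8 hrs duration — not satisfied.
(ii) supervisor present — not met.
(b) = F OR F = false.
(c) no residence in 500 ft — satisfied.
(2): T AND F AND T → false.
(3) coverage ≥ $200,000 — not satisfied.
Overall: F OR F OR F → false.
Exception (training certified) — not satisfied.
Result: main false OR exception false → false.

No — unlawful.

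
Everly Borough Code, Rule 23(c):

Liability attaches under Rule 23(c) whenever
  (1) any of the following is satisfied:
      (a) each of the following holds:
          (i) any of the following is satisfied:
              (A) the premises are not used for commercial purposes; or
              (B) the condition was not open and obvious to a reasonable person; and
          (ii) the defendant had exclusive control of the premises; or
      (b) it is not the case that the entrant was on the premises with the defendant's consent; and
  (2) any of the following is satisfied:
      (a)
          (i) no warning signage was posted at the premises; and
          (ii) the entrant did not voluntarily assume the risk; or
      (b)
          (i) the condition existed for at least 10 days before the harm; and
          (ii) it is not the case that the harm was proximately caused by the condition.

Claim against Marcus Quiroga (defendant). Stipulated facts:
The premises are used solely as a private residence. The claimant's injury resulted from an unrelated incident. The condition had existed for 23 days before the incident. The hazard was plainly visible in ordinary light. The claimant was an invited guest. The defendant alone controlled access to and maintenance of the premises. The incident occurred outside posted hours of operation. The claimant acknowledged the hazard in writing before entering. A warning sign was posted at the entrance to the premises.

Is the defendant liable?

(A) not (commercial use) — satisfied.
(B) not open/obvious — not met.
(i): T OR F → true.
(ii) exclusive control — holds.
(a): T AND T → true.
(b) not (consent to enter) — fails.
(1): T OR F → true.
(i) no signage posted — not satisfied.
(ii) no assumed risk — not satisfied.
(a): F AND F → false.
(i) condition ≥10 days old — met.
(ii) not (proximate cause) — holds.
So (b) is satisfied (T AND T).
(2) = F OR T = true.
Overall: T AND T → true.

Yes — liable.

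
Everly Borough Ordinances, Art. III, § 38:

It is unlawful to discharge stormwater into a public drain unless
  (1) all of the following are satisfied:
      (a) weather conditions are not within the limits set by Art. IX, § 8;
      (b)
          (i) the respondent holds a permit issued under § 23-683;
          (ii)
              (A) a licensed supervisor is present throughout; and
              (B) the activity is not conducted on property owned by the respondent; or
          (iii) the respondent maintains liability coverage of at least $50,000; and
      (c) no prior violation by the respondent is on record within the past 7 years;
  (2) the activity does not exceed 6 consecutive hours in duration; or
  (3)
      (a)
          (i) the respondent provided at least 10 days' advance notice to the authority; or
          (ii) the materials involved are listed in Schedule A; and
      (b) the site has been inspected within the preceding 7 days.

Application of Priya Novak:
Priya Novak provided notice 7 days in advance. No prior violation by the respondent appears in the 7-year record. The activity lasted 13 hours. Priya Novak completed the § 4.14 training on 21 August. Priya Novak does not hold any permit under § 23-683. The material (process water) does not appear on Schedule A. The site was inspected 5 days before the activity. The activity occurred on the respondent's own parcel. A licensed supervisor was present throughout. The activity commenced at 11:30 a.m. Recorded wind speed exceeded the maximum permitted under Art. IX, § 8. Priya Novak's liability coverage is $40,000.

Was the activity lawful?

(a) not (weather ok) — holds.
(i) holds permit — not satisfied.
(A) supervisor present — met.
(B) not (own property) — not satisfied.
(ii) = T AND F = false.
(iii) coverage ≥ $50,000 — fails.
(b) = F OR F OR F = false.
(c) no prior violation — met.
(1) = T AND F AND T = false.
(2) ≤ 6 hrs duration — not met.
(i) ≥10 days' notice — fails.
(ii) Schedule A material — fails.
(a) = F OR F = false.
(b) site inspected — met.
(3): F AND T → false.
Overall = F OR F OR F = false.

No — unlawful.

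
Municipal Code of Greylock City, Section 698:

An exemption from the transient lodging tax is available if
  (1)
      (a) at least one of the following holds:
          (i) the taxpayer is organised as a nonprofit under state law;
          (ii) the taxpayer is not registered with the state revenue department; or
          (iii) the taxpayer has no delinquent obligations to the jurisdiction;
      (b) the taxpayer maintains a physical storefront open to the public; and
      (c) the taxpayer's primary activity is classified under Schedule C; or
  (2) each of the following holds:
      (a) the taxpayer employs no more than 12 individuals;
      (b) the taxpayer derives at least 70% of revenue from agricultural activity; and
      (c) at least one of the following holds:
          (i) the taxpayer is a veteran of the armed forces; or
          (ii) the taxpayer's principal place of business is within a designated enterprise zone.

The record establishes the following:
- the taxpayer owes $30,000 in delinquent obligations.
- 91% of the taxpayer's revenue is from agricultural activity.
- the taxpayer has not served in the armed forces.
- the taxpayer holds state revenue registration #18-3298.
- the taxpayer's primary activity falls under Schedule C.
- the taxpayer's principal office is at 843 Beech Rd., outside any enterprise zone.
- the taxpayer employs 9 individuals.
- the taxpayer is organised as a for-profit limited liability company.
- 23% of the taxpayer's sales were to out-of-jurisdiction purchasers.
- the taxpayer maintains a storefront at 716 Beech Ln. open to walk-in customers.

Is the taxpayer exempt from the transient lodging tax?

No — not exempt.

(i) nonprofit — not satisfied.
(ii) not (state-registered) — not satisfied.
(iii) no delinquency — not satisfied.
(a): F OR F OR F → false.
(b) has storefront — holds.
(c) Schedule C activity — satisfied.
(1): F AND T AND T → false.
(a) ≤ 12 employees — satisfied.
(b) ≥70% agricultural — met.
(i) veteran — not met.
(ii) in enterprise zone — fails.
So (c) is not satisfied (F OR F).
(2): T AND T AND F → false.
So Overall is not satisfied (F OR F).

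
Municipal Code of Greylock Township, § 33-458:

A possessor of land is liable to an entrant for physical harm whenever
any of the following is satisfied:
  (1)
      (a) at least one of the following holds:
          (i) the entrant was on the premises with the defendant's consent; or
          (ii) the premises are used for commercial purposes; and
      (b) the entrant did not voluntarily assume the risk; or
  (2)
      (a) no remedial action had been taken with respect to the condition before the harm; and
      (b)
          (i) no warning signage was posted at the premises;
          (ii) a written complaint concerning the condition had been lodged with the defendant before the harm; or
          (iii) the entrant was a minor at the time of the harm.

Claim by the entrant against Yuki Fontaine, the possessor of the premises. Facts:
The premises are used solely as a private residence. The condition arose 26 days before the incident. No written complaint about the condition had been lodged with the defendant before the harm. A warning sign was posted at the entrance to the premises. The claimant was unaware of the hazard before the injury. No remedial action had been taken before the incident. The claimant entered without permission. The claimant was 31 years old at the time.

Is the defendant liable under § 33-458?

No — not liable.

(i) consent to enter — fails.
(ii) commercial use — not met.
So (a) is not satisfied (F OR F).
(b) no assumed risk — holds.
(1): F AND T → false.
(a) no remedial action — satisfied.
(i) no signage posted — not met.
(ii) complaint lodged — not satisfied.
(iii) entrant a minor — fails.
(b) = F OR F OR F = false.
So (2) is not satisfied (T AND F).
Overall: F OR F → false.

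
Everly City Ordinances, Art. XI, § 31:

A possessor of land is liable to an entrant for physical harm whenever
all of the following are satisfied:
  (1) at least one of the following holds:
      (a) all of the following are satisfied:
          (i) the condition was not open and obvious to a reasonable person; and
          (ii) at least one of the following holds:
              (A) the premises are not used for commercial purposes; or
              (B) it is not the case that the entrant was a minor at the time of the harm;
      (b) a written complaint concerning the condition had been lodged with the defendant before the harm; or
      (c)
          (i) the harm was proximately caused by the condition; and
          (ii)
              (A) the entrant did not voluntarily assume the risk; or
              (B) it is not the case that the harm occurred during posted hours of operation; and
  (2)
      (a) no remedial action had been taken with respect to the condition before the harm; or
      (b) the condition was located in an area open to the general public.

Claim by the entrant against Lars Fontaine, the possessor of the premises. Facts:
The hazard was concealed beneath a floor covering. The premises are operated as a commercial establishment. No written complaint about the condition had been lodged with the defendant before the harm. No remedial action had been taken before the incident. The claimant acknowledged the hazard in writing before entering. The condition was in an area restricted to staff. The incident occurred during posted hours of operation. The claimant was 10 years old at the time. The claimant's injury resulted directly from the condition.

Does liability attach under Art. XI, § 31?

(i) not open/obvious — met.
(A) not (commercial use) — not satisfied.
(B) not (entrant a minor) — not met.
(ii): F OR F → false.
So (a) is not satisfied (T AND F).
(b) complaint lodged — fails.
(i) proximate cause — met.
(A) no assumed risk — not met.
(B) not (during posted hours) — not satisfied.
(ii): F OR F → false.
(c): T AND F → false.
(1): F OR F OR F → false.
(a) no remedial action — met.
(b) public area — not met.
(2): T OR F → true.
So Overall is not satisfied (F AND T).

No — not liable.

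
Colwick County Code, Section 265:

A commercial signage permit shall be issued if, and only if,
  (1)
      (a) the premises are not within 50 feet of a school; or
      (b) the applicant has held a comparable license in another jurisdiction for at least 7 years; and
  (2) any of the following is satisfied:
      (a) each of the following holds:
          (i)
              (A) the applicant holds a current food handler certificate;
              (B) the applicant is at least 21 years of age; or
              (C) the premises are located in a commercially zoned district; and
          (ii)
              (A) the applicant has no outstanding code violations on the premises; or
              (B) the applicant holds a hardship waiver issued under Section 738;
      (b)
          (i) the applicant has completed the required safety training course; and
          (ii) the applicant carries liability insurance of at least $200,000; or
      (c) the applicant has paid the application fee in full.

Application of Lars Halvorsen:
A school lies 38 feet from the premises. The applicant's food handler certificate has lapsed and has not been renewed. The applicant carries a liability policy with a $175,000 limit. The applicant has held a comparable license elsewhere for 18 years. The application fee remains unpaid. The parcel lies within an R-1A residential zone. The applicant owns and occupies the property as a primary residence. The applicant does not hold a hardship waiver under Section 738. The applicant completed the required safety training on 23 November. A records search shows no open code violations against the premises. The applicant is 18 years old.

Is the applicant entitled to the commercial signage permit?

(a) ≥50 ft from school — fails.
(b) prior license ≥ 7 yr — holds.
(1): F OR T → true.
(A) food handler cert. — not met.
(B) age ≥ 21 — not satisfied.
(C) commercially zoned — not satisfied.
(i): F OR F OR F → false.
(A) no code violations — holds.
(B) hardship waiver — not satisfied.
So (ii) is satisfied (T OR F).
(a): F AND T → false.
(i) safety training — satisfied.
(ii) insurance ≥ $200,000 — not satisfied.
(b) = T AND F = false.
(c) fee paid — not met.
(2) = F OR F OR F = false.
Overall: T AND F → false.

No — denied.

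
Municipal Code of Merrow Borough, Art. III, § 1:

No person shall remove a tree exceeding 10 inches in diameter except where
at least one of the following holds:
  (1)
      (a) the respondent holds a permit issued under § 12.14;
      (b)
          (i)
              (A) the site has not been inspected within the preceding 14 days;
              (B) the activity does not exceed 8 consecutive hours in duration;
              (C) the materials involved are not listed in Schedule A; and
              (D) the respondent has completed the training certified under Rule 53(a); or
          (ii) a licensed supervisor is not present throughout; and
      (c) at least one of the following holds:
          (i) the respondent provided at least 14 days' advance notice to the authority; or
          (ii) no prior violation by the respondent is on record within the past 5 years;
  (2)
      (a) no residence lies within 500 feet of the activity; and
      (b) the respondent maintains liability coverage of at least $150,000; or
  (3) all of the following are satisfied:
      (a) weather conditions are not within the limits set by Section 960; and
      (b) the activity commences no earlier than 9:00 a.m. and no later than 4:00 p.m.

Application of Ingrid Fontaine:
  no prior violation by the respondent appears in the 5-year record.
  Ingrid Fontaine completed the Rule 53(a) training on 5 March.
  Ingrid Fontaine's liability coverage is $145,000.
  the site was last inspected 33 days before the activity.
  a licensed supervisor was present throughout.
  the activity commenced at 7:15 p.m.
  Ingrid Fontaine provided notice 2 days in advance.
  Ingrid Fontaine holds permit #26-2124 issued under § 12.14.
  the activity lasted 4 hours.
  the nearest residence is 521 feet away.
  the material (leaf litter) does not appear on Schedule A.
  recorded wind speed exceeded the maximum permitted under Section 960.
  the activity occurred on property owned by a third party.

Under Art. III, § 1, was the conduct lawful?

Yes — lawful.

(a) holds permit — holds.
(A) not (site inspected) — met.
(B) ≤ 8 hrs duration — holds.
(C) not (Schedule A material) — holds.
(D) training certified — satisfied.
So (i) is satisfied (T AND T AND T AND T).
(ii) not (supervisor present) — fails.
(b) = T OR F = true.
(i) ≥14 days' notice — not met.
(ii) no prior violation — satisfied.
(c): F OR T → true.
(1): T AND T AND T → true.
(a) no residence in 500 ft — holds.
(b) coverage ≥ $150,000 — not met.
(2) = T AND F = false.
(a) not (weather ok) — met.
(b) start within hours — not met.
(3) = T AND F = false.
Overall: T OR F OR F → true.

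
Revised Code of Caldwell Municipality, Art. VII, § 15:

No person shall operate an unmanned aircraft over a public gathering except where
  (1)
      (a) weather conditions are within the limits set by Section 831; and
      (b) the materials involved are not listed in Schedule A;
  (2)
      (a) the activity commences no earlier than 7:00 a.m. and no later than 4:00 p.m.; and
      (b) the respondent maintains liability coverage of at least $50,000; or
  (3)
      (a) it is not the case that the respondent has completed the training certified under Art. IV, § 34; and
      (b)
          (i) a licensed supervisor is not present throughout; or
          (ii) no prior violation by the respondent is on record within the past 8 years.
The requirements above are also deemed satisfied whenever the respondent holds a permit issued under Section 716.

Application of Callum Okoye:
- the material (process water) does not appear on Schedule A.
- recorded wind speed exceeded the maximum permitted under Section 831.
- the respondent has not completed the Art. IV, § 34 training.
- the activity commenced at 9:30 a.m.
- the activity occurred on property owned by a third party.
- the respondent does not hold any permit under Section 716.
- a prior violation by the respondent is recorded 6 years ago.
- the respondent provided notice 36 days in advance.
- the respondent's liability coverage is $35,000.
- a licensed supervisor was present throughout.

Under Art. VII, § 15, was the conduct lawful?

No — unlawful.

(a) weather ok — not met.
(b) not (Schedule A material) — met.
(1): F AND T → false.
(a) start within hours — satisfied.
(b) coverage ≥ $50,000 — not met.
(2): T AND F → false.
(a) not (training certified) — holds.
(i) not (supervisor present) — not satisfied.
(ii) no prior violation — fails.
So (b) is not satisfied (F OR F).
(3): T AND F → false.
Overall = F OR F OR F = false.
Exception (holds permit) — not satisfied.
Result: main false OR exception false → false.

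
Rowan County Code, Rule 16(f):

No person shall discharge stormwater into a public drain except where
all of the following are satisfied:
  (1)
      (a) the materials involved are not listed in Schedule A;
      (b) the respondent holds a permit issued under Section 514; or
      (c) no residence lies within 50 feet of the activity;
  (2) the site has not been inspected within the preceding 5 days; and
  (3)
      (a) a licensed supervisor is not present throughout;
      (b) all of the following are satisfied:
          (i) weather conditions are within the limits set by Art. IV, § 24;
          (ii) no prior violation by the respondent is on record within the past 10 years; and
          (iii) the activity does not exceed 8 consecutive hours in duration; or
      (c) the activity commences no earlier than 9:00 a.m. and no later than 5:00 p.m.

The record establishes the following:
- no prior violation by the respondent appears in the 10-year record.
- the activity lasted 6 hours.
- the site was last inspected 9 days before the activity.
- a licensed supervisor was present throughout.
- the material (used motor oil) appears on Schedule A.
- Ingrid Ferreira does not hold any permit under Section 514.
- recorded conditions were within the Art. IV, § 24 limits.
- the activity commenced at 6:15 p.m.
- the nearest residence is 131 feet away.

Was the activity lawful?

(a) not (Schedule A material) — not met.
(b) holds permit — not met.
(c) no residence in 50 ft — met.
So (1) is satisfied (F OR F OR T).
(2) not (site inspected) — holds.
(a) not (supervisor present) — not met.
(i) weather ok — met.
(ii) no prior violation — met.
(iii) ≤ 8 hrs duration — met.
(b) = T AND T AND T = true.
(c) start within hours — not met.
So (3) is satisfied (F OR T OR F).
Overall = T AND T AND T = true.

Yes — lawful.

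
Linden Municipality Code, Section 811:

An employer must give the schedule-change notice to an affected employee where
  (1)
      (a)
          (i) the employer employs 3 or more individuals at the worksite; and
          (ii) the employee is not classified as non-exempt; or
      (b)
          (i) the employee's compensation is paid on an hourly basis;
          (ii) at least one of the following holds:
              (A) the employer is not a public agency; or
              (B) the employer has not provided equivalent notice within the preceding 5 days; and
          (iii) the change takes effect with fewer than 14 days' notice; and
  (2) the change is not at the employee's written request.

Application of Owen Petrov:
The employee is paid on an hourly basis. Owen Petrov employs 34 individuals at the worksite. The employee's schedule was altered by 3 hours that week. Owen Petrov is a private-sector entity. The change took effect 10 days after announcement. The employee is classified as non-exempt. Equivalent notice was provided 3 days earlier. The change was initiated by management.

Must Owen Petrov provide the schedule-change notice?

Yes — required.

(i) ≥ 3 at site — met.
(ii) not (non-exempt) — not satisfied.
(a): T AND F → false.
(i) hourly-paid — satisfied.
(A) not (public agency) — met.
(B) no recent notice — not satisfied.
(ii): T OR F → true.
(iii) < 14 days' notice — met.
(b) = T AND T AND T = true.
So (1) is satisfied (F OR T).
(2) not employee-requested — holds.
So Overall is satisfied (T AND T).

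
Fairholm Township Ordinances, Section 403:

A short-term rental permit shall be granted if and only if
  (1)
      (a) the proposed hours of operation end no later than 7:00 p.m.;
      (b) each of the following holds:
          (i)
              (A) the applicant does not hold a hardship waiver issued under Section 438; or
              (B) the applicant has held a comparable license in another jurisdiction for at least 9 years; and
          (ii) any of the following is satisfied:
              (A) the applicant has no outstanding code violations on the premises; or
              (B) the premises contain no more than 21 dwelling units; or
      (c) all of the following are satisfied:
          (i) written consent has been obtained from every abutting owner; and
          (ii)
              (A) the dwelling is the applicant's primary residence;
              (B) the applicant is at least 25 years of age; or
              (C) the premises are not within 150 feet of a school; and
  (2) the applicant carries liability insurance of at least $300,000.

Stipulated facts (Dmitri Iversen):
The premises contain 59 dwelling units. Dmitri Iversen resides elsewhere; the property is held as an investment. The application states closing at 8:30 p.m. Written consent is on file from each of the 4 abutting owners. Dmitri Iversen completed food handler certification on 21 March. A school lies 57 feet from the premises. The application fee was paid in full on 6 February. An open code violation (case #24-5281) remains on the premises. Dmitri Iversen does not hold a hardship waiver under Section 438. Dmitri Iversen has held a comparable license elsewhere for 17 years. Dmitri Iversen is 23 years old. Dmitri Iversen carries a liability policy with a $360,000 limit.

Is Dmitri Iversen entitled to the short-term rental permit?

(a) closes by 7 p.m. — not met.
(A) not (hardship waiver) — met.
(B) prior license ≥ 9 yr — met.
So (i) is satisfied (T OR T).
(A) no code violations — not met.
(B) ≤ 21 units — fails.
So (ii) is not satisfied (F OR F).
(b): T AND F → false.
(i) all abutters consent — satisfied.
(A) primary residence — fails.
(B) age ≥ 25 — not satisfied.
(C) ≥150 ft from school — fails.
(ii): F OR F OR F → false.
(c) = T AND F = false.
(1) = F OR F OR F = false.
(2) insurance ≥ $300,000 — satisfied.
Overall: F AND T → false.

No — denied.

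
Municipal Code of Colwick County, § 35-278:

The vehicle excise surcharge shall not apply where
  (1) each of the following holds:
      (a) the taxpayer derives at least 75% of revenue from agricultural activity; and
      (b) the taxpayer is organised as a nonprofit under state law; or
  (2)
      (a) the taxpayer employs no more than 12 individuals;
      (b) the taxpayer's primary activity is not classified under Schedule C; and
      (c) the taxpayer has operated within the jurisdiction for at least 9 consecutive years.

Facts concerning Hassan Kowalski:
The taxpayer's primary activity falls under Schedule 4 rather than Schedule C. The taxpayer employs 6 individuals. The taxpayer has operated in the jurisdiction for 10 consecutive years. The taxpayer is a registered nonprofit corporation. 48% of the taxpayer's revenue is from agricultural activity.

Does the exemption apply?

Yes — exempt.

(a) ≥75% agricultural — not met.
(b) nonprofit — holds.
So (1) is not satisfied (F AND T).
(a) ≤ 12 employees — met.
(b) not (Schedule C activity) — met.
(c) ≥ 9 yrs in jurisdiction — satisfied.
(2): T AND T AND T → true.
So Overall is satisfied (F OR T).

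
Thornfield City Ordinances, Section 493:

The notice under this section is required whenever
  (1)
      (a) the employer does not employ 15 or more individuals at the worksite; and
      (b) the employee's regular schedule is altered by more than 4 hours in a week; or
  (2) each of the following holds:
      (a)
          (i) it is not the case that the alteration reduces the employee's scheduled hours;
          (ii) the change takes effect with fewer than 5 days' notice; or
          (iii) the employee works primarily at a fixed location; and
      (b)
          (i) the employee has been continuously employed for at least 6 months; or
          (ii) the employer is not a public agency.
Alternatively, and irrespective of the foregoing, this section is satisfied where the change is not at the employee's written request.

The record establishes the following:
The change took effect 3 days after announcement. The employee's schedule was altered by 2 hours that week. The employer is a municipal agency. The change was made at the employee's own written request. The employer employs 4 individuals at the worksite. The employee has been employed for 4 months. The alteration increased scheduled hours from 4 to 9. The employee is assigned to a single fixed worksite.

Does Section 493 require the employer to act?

(a) not (≥ 15 at site) — satisfied.
(b) schedule shift > 4h — not satisfied.
(1) = T AND F = false.
(i) not (hours reduced) — satisfied.
(ii) < 5 days' notice — holds.
(iii) fixed location — satisfied.
(a) = T OR T OR T = true.
(i) tenure ≥ 6 mo. — not satisfied.
(ii) not (public agency) — fails.
(b): F OR F → false.
So (2) is not satisfied (T AND F).
So Overall is not satisfied (F OR F).
Exception (not employee-requested) — not satisfied.
Result: main false OR exception false → false.

No — not required.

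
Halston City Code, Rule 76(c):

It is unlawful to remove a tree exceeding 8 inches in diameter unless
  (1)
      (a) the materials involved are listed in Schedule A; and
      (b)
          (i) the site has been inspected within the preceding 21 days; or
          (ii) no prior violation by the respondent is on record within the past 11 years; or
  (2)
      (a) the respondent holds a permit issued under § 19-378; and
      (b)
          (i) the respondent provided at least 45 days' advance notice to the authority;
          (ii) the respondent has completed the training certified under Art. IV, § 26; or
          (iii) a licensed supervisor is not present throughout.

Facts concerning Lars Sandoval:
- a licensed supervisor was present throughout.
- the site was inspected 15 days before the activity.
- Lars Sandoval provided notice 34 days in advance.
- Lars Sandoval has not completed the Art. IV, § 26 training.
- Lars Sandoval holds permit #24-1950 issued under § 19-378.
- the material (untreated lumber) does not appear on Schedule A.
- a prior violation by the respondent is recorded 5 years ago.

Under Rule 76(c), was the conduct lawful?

(a) Schedule A material — not satisfied.
(i) site inspected — met.
(ii) no prior violation — not met.
(b): T OR F → true.
So (1) is not satisfied (F AND T).
(a) holds permit — holds.
(i) ≥45 days' notice — fails.
(ii) training certified — not satisfied.
(iii) not (supervisor present) — fails.
(b) = F OR F OR F = false.
So (2) is not satisfied (T AND F).
So Overall is not satisfied (F OR F).

No — unlawful.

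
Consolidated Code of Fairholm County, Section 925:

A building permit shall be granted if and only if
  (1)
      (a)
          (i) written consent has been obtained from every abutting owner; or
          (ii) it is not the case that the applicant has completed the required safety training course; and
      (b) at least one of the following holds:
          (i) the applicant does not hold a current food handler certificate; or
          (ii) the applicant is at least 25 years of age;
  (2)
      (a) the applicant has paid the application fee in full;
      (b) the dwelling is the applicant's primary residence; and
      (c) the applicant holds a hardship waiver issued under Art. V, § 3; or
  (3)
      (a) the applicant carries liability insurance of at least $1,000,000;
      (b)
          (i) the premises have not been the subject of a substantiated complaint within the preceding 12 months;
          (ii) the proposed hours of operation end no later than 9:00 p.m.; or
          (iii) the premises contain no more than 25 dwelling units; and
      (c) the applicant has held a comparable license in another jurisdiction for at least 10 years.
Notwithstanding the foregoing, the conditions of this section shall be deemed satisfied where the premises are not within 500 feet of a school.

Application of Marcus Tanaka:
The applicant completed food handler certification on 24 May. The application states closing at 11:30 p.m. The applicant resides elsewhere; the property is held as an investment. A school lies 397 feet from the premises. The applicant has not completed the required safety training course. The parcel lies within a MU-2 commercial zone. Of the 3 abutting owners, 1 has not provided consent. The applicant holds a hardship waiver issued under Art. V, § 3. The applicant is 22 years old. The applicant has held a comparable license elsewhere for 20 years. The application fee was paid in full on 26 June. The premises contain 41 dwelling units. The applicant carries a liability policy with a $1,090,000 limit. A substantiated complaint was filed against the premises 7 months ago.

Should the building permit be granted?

No — denied.

(i) all abutters consent — not satisfied.
(ii) not (safety training) — holds.
(a): F OR T → true.
(i) not (food handler cert.) — not met.
(ii) age ≥ 25 — not met.
(b) = F OR F = false.
So (1) is not satisfied (T AND F).
(a) fee paid — satisfied.
(b) primary residence — fails.
(c) hardship waiver — holds.
So (2) is not satisfied (T AND F AND T).
(a) insurance ≥ $1,000,000 — satisfied.
(i) no complaint in 12 mo. — not satisfied.
(ii) closes by 9 p.m. — not satisfied.
(iii) ≤ 25 units — fails.
(b) = F OR F OR F = false.
(c) prior license ≥ 10 yr — satisfied.
So (3) is not satisfied (T AND F AND T).
Overall: F OR F OR F → false.
Exception (≥500 ft from school) — not satisfied.
Result: main false OR exception false → false.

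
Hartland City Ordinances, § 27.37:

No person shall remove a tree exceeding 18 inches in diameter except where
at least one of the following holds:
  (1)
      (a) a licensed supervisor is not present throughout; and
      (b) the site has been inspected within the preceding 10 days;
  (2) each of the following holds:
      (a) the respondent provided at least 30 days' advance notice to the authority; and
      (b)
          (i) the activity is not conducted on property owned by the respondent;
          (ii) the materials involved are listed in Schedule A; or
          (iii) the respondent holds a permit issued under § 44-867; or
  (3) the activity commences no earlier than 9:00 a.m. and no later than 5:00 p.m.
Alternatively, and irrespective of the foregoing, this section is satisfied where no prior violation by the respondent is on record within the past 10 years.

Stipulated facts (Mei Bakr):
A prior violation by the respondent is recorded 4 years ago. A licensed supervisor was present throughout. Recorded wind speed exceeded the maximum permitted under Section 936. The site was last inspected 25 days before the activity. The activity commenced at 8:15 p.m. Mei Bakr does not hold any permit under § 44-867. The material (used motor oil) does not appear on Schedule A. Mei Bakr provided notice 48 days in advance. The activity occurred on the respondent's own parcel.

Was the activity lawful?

No — unlawful.

(a) not (supervisor present) — not satisfied.
(b) site inspected — not met.
So (1) is not satisfied (F AND F).
(a) ≥30 days' notice — satisfied.
(i) not (own property) — not met.
(ii) Schedule A material — not met.
(iii) holds permit — fails.
(b): F OR F OR F → false.
So (2) is not satisfied (T AND F).
(3) start within hours — fails.
So Overall is not satisfied (F OR F OR F).
Exception (no prior violation) — not satisfied.
Result: main false OR exception false → false.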